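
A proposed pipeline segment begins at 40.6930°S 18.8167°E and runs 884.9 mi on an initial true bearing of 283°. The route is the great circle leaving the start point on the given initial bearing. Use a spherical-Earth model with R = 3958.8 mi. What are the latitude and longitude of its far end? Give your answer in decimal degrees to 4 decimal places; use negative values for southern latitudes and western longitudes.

latitude -36.7251°, longitude 3.1836°

Central angle δ = d/R = 0.223527 rad.
Converting: φ₁ = -0.710227 rad, θ = 4.939282 rad.
sin φ₂ = sin φ₁ cos δ + cos φ₁ sin δ cos θ = (-0.652006)(0.975122) + (0.758214)(0.221671)(0.224951) = -0.597977
φ₂ = asin(-0.597977) = -0.640974 rad = -36.7251°.
For the longitude increment, Δλ = atan2( sin θ sin δ cos φ₁, cos δ − sin φ₁ sin φ₂ ) = atan2(-0.163766, 0.585237) = -15.6331°.
Hence λ₂ = 18.8167° + -15.6331° = 3.1836°.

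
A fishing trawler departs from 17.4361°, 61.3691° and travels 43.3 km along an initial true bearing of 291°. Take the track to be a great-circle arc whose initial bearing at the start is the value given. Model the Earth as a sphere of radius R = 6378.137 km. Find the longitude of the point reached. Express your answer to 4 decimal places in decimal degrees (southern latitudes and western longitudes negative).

longitude 60.9882°

Central angle δ = d/R = 0.006789 rad.
Converting: φ₁ = 0.304317 rad, θ = 5.078908 rad.
Applying the spherical law of cosines for sides, sin φ₂ = sin φ₁ cos δ + cos φ₁ sin δ cos θ = 0.301956, so φ₂ = 17.5751°.
For the longitude increment, Δλ = atan2( sin θ sin δ cos φ₁, cos δ − sin φ₁ sin φ₂ ) = atan2(-0.006047, 0.909498) = -0.3809°.
λ₂ = λ₁ + Δλ = 60.9882°.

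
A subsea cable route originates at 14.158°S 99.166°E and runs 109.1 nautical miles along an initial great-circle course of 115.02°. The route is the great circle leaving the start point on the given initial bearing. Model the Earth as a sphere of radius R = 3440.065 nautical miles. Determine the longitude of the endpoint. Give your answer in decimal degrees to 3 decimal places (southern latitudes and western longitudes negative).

longitude 100.870°

δ = 109.1/3440.065 = 0.031715 rad (1.8171°).
Start latitude φ₁ = -0.247104 rad; initial bearing θ = 2.007478 rad.
sin φ₂ = sin φ₁ cos δ + cos φ₁ sin δ cos θ = (-0.244597)(0.999497) + (0.969625)(0.031709)(-0.422935) = -0.257477
φ₂ = asin(-0.257477) = -0.260411 rad = -14.920°.
For the longitude increment, Δλ = atan2( sin θ sin δ cos φ₁, cos δ − sin φ₁ sin φ₂ ) = atan2(0.027861, 0.936519) = 1.704°.
λ₂ = 99.166° + 1.704° = 100.870°.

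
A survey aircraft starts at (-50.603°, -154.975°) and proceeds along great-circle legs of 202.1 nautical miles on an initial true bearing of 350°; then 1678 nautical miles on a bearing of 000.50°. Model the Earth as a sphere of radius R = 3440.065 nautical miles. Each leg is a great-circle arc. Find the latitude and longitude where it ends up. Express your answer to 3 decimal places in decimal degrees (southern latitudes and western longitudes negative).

Apply the spherical direct solution leg by leg, carrying full precision between legs.
Leg 1: from (-50.603°, -154.975°), δ = 202.1/3440.065 = 0.058749 rad, θ = 350° → φ = -47.285°, λ = -155.836°.
Leg 2: from (-47.285°, -155.836°), δ = 1678/3440.065 = 0.487781 rad, θ = 0.5° → φ = -19.338°, λ = -155.588°.

latitude -19.338°, longitude -155.588°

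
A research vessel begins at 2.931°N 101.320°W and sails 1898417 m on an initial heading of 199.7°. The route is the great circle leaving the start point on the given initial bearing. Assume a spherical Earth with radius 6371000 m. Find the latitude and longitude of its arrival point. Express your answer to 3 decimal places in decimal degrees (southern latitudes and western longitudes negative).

Central angle δ = d/R = 0.297978 rad.
Converting: φ₁ = 0.051156 rad, θ = 3.485423 rad.
Applying the spherical law of cosines for sides, sin φ₂ = sin φ₁ cos δ + cos φ₁ sin δ cos θ = -0.227163, so φ₂ = -13.130°.
Then Δλ = atan2(-0.098838, 0.967548) = -0.101800 rad, from sin θ sin δ cos φ₁ over cos δ − sin φ₁ sin φ₂.
λ₂ = -101.320° + -5.833° = -107.153°.

latitude -13.130°, longitude -107.153°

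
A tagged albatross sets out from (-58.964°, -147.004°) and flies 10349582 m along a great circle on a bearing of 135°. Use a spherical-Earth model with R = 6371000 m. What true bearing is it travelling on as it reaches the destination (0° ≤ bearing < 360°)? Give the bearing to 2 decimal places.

The arc subtends δ = 10349582/6371000 = 1.624483 rad at the centre.
With φ₁ = -58.964° = -1.029116 rad and θ = 135° = 2.356194 rad:
sin φ₂ = sin φ₁ cos δ + cos φ₁ sin δ cos θ = (-0.856844)(-0.053661) + (0.515577)(0.998559)(-0.707107) = -0.318063
φ₂ = asin(-0.318063) = -0.323686 rad = -18.546°.
Then Δλ = atan2(0.364042, -0.326192) = 2.301412 rad, from sin θ sin δ cos φ₁ over cos δ − sin φ₁ sin φ₂.
Hence λ₂ = -147.004° + 131.861° = -15.143°.
The forward bearing on arrival equals the back-azimuth from the destination plus 180°.
Back-azimuth from P₂ (-18.55°, -15.14°) to P₁ (-58.96°, -147.00°), with Δλ' = λ₁ − λ₂ = -131.86°: atan2( sin Δλ' cos φ₁ , cos φ₂ sin φ₁ − sin φ₂ cos φ₁ cos Δλ' ) = 202.61°.
Final bearing = (202.61° + 180°) mod 360° = 22.61°.

final bearing 22.61°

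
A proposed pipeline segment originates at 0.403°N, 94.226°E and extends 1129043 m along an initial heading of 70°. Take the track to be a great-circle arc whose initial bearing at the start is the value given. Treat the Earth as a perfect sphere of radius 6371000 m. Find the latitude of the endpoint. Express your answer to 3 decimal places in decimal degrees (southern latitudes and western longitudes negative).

latitude 3.854°

Angular distance δ = d/R = 1129043 / 6371000 = 0.177216 rad.
With φ₁ = 0.403° = 0.007034 rad and θ = 70° = 1.221730 rad:
Destination latitude: φ₂ = arcsin( sin φ₁ cos δ + cos φ₁ sin δ cos θ ) = arcsin(0.067217) = 3.854°.
For the longitude increment, Δλ = atan2( sin θ sin δ cos φ₁, cos δ − sin φ₁ sin φ₂ ) = atan2(0.165654, 0.983866) = 9.557°.
Hence λ₂ = 94.226° + 9.557° = 103.783°.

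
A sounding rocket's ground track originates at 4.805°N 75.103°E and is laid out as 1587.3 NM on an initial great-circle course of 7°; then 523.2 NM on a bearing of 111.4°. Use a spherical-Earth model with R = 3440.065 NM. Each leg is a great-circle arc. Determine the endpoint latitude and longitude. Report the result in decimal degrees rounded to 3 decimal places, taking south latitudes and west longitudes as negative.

latitude 27.518°, longitude 87.885°

Apply the spherical direct solution leg by leg, carrying full precision between legs.
Leg 1: from (4.805°, 75.103°), δ = 1587.3/3440.065 = 0.461416 rad, θ = 7° → φ = 31.021°, λ = 78.733°.
Leg 2: from (31.021°, 78.733°), δ = 523.2/3440.065 = 0.152090 rad, θ = 111.4° → φ = 27.518°, λ = 87.885°.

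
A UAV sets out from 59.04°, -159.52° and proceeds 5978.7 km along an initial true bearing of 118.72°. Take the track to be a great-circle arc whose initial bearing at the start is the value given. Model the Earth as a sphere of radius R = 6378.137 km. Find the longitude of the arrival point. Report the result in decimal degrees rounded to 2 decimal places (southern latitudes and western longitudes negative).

longitude -111.53°

Angular distance δ = d/R = 5978.7 / 6378.137 = 0.937374 rad.
With φ₁ = 59.04° = 1.030442 rad and θ = 118.72° = 2.072055 rad:
Destination latitude: φ₂ = arcsin( sin φ₁ cos δ + cos φ₁ sin δ cos θ ) = arcsin(0.308328) = 17.96°.
Δλ = atan2( sin θ sin δ cos φ₁ , cos δ − sin φ₁ sin φ₂ ) = atan2(0.363632, 0.327507) = 0.837619 rad = 47.99°.
λ₂ = λ₁ + Δλ = -111.53°.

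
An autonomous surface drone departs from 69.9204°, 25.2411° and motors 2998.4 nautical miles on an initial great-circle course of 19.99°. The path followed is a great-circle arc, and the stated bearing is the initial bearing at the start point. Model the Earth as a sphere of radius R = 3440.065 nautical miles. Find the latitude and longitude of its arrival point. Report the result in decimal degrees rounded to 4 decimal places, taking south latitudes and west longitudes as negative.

Angular distance δ = d/R = 2998.4 / 3440.065 = 0.871611 rad.
With φ₁ = 69.9204° = 1.220341 rad and θ = 19.99° = 0.348891 rad:
Destination latitude: φ₂ = arcsin( sin φ₁ cos δ + cos φ₁ sin δ cos θ ) = arcsin(0.851413) = 58.3657°.
For the longitude increment, Δλ = atan2( sin θ sin δ cos φ₁, cos δ − sin φ₁ sin φ₂ ) = atan2(0.089829, -0.156067) = 150.0760°.
Hence λ₂ = 25.2411° + 150.0760° = 175.3171°.

latitude 58.3657°, longitude 175.3171°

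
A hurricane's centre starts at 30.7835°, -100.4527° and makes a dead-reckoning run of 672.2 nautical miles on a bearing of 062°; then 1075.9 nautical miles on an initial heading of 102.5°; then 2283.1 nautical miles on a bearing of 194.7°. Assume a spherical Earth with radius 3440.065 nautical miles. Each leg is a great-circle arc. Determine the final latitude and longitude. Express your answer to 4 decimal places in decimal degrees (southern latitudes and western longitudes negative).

latitude -7.1486°, longitude -77.0976°

Apply the spherical direct solution leg by leg, carrying full precision between legs.
Leg 1: from (30.7835°, -100.4527°), δ = 672.2/3440.065 = 0.195403 rad, θ = 62° → φ = 35.4763°, λ = -88.3001°.
Leg 2: from (35.4763°, -88.3001°), δ = 1075.9/3440.065 = 0.312756 rad, θ = 102.5° → φ = 29.8665°, λ = -68.0332°.
Leg 3: from (29.8665°, -68.0332°), δ = 2283.1/3440.065 = 0.663679 rad, θ = 194.7° → φ = -7.1486°, λ = -77.0976°.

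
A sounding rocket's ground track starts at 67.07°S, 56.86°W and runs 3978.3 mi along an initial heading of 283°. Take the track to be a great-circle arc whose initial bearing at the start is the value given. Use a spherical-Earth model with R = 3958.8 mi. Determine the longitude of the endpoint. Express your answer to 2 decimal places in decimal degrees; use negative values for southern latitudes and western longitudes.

δ = 3978.3/3958.8 = 1.004926 rad (57.5780°).
Converting: φ₁ = -1.170592 rad, θ = 4.939282 rad.
Applying the spherical law of cosines for sides, sin φ₂ = sin φ₁ cos δ + cos φ₁ sin δ cos θ = -0.419804, so φ₂ = -24.82°.
Then Δλ = atan2(-0.320446, 0.149519) = -1.134227 rad, from sin θ sin δ cos φ₁ over cos δ − sin φ₁ sin φ₂.
λ₂ = λ₁ + Δλ = -121.85°.

longitude -121.85°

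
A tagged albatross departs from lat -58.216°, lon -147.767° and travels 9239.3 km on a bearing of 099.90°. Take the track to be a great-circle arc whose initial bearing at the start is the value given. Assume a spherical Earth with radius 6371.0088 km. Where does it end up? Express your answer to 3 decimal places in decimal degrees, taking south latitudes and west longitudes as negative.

δ = 9239.3/6371.0088 = 1.450210 rad (83.0909°).
With φ₁ = -58.216° = -1.016061 rad and θ = 99.9° = 1.743584 rad:
Applying the spherical law of cosines for sides, sin φ₂ = sin φ₁ cos δ + cos φ₁ sin δ cos θ = -0.192156, so φ₂ = -11.079°.
Then Δλ = atan2(0.515107, -0.043046) = 1.654169 rad, from sin θ sin δ cos φ₁ over cos δ − sin φ₁ sin φ₂.
λ₂ = -147.767° + 94.777° = -52.990°.

latitude -11.079°, longitude -52.990°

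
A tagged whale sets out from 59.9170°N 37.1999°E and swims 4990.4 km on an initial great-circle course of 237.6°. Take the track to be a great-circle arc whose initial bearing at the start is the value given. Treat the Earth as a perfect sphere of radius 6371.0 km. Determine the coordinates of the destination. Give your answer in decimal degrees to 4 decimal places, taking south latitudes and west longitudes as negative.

The arc subtends δ = 4990.4/6371 = 0.783299 rad at the centre.
Start latitude φ₁ = 1.045749 rad; initial bearing θ = 4.146902 rad.
Destination latitude: φ₂ = arcsin( sin φ₁ cos δ + cos φ₁ sin δ cos θ ) = arcsin(0.423623) = 25.0635°.
Δλ = atan2( sin θ sin δ cos φ₁ , cos δ − sin φ₁ sin φ₂ ) = atan2(-0.298635, 0.342028) = -0.717770 rad = -41.1252°.
Hence λ₂ = 37.1999° + -41.1252° = -3.9253°.

latitude 25.0635°, longitude -3.9253°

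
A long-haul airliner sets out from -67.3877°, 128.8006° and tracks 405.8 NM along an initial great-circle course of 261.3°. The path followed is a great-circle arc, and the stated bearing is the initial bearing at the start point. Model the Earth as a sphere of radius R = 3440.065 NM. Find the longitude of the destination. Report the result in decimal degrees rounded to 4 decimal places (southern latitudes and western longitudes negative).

longitude 111.1397°

Central angle δ = d/R = 0.117963 rad.
With φ₁ = -67.3877° = -1.176137 rad and θ = 261.3° = 4.560545 rad:
Destination latitude: φ₂ = arcsin( sin φ₁ cos δ + cos φ₁ sin δ cos θ ) = arcsin(-0.923557) = -67.4518°.
Then Δλ = atan2(-0.044730, 0.140489) = -0.308240 rad, from sin θ sin δ cos φ₁ over cos δ − sin φ₁ sin φ₂.
Hence λ₂ = 128.8006° + -17.6609° = 111.1397°.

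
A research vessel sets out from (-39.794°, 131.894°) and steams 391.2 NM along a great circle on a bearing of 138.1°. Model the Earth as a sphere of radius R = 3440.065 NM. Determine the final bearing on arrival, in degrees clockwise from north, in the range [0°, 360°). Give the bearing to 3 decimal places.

Angular distance δ = d/R = 391.2 / 3440.065 = 0.113719 rad.
Converting: φ₁ = -0.694536 rad, θ = 2.410300 rad.
Applying the spherical law of cosines for sides, sin φ₂ = sin φ₁ cos δ + cos φ₁ sin δ cos θ = -0.700790, so φ₂ = -44.490°.
Then Δλ = atan2(0.058227, 0.545015) = 0.106432 rad, from sin θ sin δ cos φ₁ over cos δ − sin φ₁ sin φ₂.
Hence λ₂ = 131.894° + 6.098° = 137.992°.
The forward bearing on arrival equals the back-azimuth from the destination plus 180°.
Back-azimuth from P₂ (-44.490°, 137.992°) to P₁ (-39.794°, 131.894°), with Δλ' = λ₁ − λ₂ = -6.098°: atan2( sin Δλ' cos φ₁ , cos φ₂ sin φ₁ − sin φ₂ cos φ₁ cos Δλ' ) = 314.003°.
Final bearing = (314.003° + 180°) mod 360° = 134.003°.

final bearing 134.003°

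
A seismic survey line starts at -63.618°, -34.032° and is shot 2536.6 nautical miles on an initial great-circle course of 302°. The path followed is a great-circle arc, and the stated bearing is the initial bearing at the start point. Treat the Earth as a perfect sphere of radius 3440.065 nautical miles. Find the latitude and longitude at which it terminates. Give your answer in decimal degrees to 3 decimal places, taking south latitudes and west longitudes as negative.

latitude -30.320°, longitude -75.372°

δ = 2536.6/3440.065 = 0.737370 rad (42.2482°).
Start latitude φ₁ = -1.110344 rad; initial bearing θ = 5.270894 rad.
sin φ₂ = sin φ₁ cos δ + cos φ₁ sin δ cos θ = (-0.895851)(0.740240) + (0.444354)(0.672343)(0.529919) = -0.504827
φ₂ = asin(-0.504827) = -0.529181 rad = -30.320°.
Then Δλ = atan2(-0.253361, 0.287990) = -0.721519 rad, from sin θ sin δ cos φ₁ over cos δ − sin φ₁ sin φ₂.
λ₂ = -34.032° + -41.340° = -75.372°.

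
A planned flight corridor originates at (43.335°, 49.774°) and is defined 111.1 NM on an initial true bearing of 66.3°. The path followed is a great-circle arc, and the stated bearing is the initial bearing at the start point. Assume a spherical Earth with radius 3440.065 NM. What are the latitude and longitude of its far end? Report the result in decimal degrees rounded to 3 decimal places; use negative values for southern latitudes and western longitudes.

latitude 44.055°, longitude 52.132°

Central angle δ = d/R = 0.032296 rad.
Start latitude φ₁ = 0.756338 rad; initial bearing θ = 1.157153 rad.
Applying the spherical law of cosines for sides, sin φ₂ = sin φ₁ cos δ + cos φ₁ sin δ cos θ = 0.695345, so φ₂ = 44.055°.
For the longitude increment, Δλ = atan2( sin θ sin δ cos φ₁, cos δ − sin φ₁ sin φ₂ ) = atan2(0.021506, 0.522289) = 2.358°.
λ₂ = 49.774° + 2.358° = 52.132°.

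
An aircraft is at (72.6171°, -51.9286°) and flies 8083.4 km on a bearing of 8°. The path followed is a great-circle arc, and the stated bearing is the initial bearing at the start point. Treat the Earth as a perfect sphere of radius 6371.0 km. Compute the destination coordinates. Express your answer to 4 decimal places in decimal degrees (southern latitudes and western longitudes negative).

Angular distance δ = d/R = 8083.4 / 6371 = 1.268780 rad.
With φ₁ = 72.6171° = 1.267407 rad and θ = 8° = 0.139626 rad:
Applying the spherical law of cosines for sides, sin φ₂ = sin φ₁ cos δ + cos φ₁ sin δ cos θ = 0.566319, so φ₂ = 34.4939°.
Δλ = atan2( sin θ sin δ cos φ₁ , cos δ − sin φ₁ sin φ₂ ) = atan2(0.039697, -0.243010) = 2.979668 rad = 170.7224°.
λ₂ = λ₁ + Δλ = 118.7938°.

latitude 34.4939°, longitude 118.7938°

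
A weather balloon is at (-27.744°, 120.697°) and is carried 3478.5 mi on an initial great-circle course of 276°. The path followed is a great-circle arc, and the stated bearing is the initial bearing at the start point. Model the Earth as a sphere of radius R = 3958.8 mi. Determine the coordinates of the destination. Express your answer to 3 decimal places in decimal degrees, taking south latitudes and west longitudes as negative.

Angular distance δ = d/R = 3478.5 / 3958.8 = 0.878675 rad.
Converting: φ₁ = -0.484224 rad, θ = 4.817109 rad.
sin φ₂ = sin φ₁ cos δ + cos φ₁ sin δ cos θ = (-0.465522)(0.638172) + (0.885036)(0.769894)(0.104528) = -0.225859
φ₂ = asin(-0.225859) = -0.227824 rad = -13.053°.
Δλ = atan2( sin θ sin δ cos φ₁ , cos δ − sin φ₁ sin φ₂ ) = atan2(-0.677652, 0.533029) = -0.904290 rad = -51.812°.
Hence λ₂ = 120.697° + -51.812° = 68.885°.

latitude -13.053°, longitude 68.885°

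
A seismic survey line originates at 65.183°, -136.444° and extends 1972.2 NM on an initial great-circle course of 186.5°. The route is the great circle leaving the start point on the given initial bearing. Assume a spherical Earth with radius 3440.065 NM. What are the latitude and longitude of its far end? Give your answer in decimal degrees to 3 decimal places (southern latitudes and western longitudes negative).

Central angle δ = d/R = 0.573303 rad.
With φ₁ = 65.183° = 1.137658 rad and θ = 186.5° = 3.255039 rad:
Destination latitude: φ₂ = arcsin( sin φ₁ cos δ + cos φ₁ sin δ cos θ ) = arcsin(0.536334) = 32.434°.
Δλ = atan2( sin θ sin δ cos φ₁ , cos δ − sin φ₁ sin φ₂ ) = atan2(-0.025772, 0.353309) = -0.072816 rad = -4.172°.
λ₂ = λ₁ + Δλ = -140.616°.

latitude 32.434°, longitude -140.616°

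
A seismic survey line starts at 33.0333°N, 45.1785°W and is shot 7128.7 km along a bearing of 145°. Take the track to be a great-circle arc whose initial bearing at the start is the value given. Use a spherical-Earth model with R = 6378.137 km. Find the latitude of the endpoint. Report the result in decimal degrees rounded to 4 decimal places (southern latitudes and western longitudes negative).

δ = 7128.7/6378.137 = 1.117677 rad (64.0382°).
Start latitude φ₁ = 0.576540 rad; initial bearing θ = 2.530727 rad.
Applying the spherical law of cosines for sides, sin φ₂ = sin φ₁ cos δ + cos φ₁ sin δ cos θ = -0.378797, so φ₂ = -22.2592°.
Δλ = atan2( sin θ sin δ cos φ₁ , cos δ − sin φ₁ sin φ₂ ) = atan2(0.432335, 0.644264) = 0.591032 rad = 33.8637°.
λ₂ = -45.1785° + 33.8637° = -11.3148°.

latitude -22.2592°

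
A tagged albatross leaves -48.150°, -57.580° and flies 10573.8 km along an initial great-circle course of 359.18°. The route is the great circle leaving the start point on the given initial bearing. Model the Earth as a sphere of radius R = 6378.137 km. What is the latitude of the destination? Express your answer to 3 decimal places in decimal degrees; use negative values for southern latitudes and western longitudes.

latitude 46.830°

δ = 10573.8/6378.137 = 1.657820 rad (94.9861°).
With φ₁ = -48.150° = -0.840376 rad and θ = 359.18° = 6.268874 rad:
Destination latitude: φ₂ = arcsin( sin φ₁ cos δ + cos φ₁ sin δ cos θ ) = arcsin(0.729331) = 46.830°.
For the longitude increment, Δλ = atan2( sin θ sin δ cos φ₁, cos δ − sin φ₁ sin φ₂ ) = atan2(-0.009512, 0.456361) = -1.194°.
λ₂ = -57.580° + -1.194° = -58.774°.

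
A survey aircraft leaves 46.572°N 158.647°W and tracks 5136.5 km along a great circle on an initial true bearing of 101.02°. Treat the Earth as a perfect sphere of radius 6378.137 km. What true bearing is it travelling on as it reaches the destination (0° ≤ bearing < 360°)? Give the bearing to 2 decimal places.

Central angle δ = d/R = 0.805329 rad.
Start latitude φ₁ = 0.812835 rad; initial bearing θ = 1.763132 rad.
Destination latitude: φ₂ = arcsin( sin φ₁ cos δ + cos φ₁ sin δ cos θ ) = arcsin(0.408441) = 24.107°.
For the longitude increment, Δλ = atan2( sin θ sin δ cos φ₁, cos δ − sin φ₁ sin φ₂ ) = atan2(0.486546, 0.396248) = 50.840°.
λ₂ = λ₁ + Δλ = -107.807°.
The forward bearing on arrival equals the back-azimuth from the destination plus 180°.
Back-azimuth from P₂ (24.11°, -107.81°) to P₁ (46.57°, -158.65°), with Δλ' = λ₁ − λ₂ = -50.84°: atan2( sin Δλ' cos φ₁ , cos φ₂ sin φ₁ − sin φ₂ cos φ₁ cos Δλ' ) = 312.33°.
Final bearing = (312.33° + 180°) mod 360° = 132.33°.

final bearing 132.33°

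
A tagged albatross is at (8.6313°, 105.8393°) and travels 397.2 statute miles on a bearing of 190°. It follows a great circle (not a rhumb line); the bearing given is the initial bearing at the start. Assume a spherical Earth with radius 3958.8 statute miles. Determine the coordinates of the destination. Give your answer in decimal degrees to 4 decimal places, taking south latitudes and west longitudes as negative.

latitude 2.9689°, longitude 104.8413°

Central angle δ = d/R = 0.100333 rad.
Converting: φ₁ = 0.150645 rad, θ = 3.316126 rad.
sin φ₂ = sin φ₁ cos δ + cos φ₁ sin δ cos θ = (0.150075)(0.994971) + (0.988675)(0.100165)(-0.984808) = 0.051794
φ₂ = asin(0.051794) = 0.051818 rad = 2.9689°.
Δλ = atan2( sin θ sin δ cos φ₁ , cos δ − sin φ₁ sin φ₂ ) = atan2(-0.017197, 0.987198) = -0.017418 rad = -0.9980°.
Hence λ₂ = 105.8393° + -0.9980° = 104.8413°.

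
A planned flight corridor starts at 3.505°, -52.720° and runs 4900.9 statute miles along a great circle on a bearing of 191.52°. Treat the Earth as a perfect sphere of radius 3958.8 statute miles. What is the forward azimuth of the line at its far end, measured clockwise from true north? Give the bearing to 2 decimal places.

final bearing 207.85°

The arc subtends δ = 4900.9/3958.8 = 1.237976 rad at the centre.
With φ₁ = 3.505° = 0.061174 rad and θ = 191.52° = 3.342655 rad:
Destination latitude: φ₂ = arcsin( sin φ₁ cos δ + cos φ₁ sin δ cos θ ) = arcsin(-0.904379) = -64.740°.
Δλ = atan2( sin θ sin δ cos φ₁ , cos δ − sin φ₁ sin φ₂ ) = atan2(-0.188398, 0.382000) = -0.458184 rad = -26.252°.
λ₂ = λ₁ + Δλ = -78.972°.
The forward bearing on arrival equals the back-azimuth from the destination plus 180°.
Back-azimuth from P₂ (-64.74°, -78.97°) to P₁ (3.50°, -52.72°), with Δλ' = λ₁ − λ₂ = 26.25°: atan2( sin Δλ' cos φ₁ , cos φ₂ sin φ₁ − sin φ₂ cos φ₁ cos Δλ' ) = 27.85°.
Final bearing = (27.85° + 180°) mod 360° = 207.85°.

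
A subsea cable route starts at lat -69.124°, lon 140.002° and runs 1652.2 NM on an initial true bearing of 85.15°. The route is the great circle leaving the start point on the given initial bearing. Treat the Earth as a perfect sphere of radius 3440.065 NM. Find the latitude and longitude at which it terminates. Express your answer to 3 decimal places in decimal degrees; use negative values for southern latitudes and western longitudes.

Central angle δ = d/R = 0.480282 rad.
Start latitude φ₁ = -1.206441 rad; initial bearing θ = 1.486148 rad.
sin φ₂ = sin φ₁ cos δ + cos φ₁ sin δ cos θ = (-0.934354)(0.886865) + (0.356347)(0.462029)(0.084547) = -0.814725
φ₂ = asin(-0.814725) = -0.952256 rad = -54.560°.
For the longitude increment, Δλ = atan2( sin θ sin δ cos φ₁, cos δ − sin φ₁ sin φ₂ ) = atan2(0.164053, 0.125623) = 52.557°.
λ₂ = 140.002° + 52.557° = 192.559°, normalized to (−180°, 180°] → -167.441°.

latitude -54.560°, longitude -167.441°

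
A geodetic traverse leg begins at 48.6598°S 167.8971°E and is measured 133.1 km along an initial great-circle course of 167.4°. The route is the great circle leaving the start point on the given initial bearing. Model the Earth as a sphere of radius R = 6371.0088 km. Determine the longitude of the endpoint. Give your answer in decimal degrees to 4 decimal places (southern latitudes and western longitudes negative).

longitude 168.3018°

δ = 133.1/6371.0088 = 0.020892 rad (1.1970°).
Converting: φ₁ = -0.849274 rad, θ = 2.921681 rad.
Destination latitude: φ₂ = arcsin( sin φ₁ cos δ + cos φ₁ sin δ cos θ ) = arcsin(-0.764103) = -49.8273°.
Δλ = atan2( sin θ sin δ cos φ₁ , cos δ − sin φ₁ sin φ₂ ) = atan2(0.003010, 0.426092) = 0.007064 rad = 0.4047°.
Hence λ₂ = 167.8971° + 0.4047° = 168.3018°.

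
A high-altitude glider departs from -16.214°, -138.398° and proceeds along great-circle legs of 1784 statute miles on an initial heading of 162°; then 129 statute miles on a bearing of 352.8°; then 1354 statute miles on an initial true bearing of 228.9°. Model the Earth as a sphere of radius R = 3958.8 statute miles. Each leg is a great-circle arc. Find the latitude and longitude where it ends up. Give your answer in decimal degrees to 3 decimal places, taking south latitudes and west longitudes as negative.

Apply the spherical direct solution leg by leg, carrying full precision between legs.
Leg 1: from (-16.214°, -138.398°), δ = 1784/3958.8 = 0.450642 rad, θ = 162° → φ = -40.474°, λ = -128.207°.
Leg 2: from (-40.474°, -128.207°), δ = 129/3958.8 = 0.032586 rad, θ = 352.8° → φ = -38.621°, λ = -128.507°.
Leg 3: from (-38.621°, -128.507°), δ = 1354/3958.8 = 0.342023 rad, θ = 228.9° → φ = -49.488°, λ = -151.403°.

latitude -49.488°, longitude -151.403°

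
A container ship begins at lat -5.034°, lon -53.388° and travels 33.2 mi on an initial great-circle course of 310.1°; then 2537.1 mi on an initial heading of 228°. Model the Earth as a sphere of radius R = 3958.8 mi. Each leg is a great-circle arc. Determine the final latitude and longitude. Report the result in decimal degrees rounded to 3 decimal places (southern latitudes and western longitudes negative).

Apply the spherical direct solution leg by leg, carrying full precision between legs.
Leg 1: from (-5.034°, -53.388°), δ = 33.2/3958.8 = 0.008386 rad, θ = 310.1° → φ = -4.724°, λ = -53.757°.
Leg 2: from (-4.724°, -53.757°), δ = 2537.1/3958.8 = 0.640876 rad, θ = 228° → φ = -27.693°, λ = -83.876°.

latitude -27.693°, longitude -83.876°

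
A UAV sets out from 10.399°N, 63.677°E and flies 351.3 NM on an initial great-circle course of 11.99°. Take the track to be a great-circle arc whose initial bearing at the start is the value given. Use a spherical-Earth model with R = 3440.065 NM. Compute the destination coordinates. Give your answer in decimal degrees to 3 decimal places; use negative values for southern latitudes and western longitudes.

Angular distance δ = d/R = 351.3 / 3440.065 = 0.102120 rad.
Converting: φ₁ = 0.181497 rad, θ = 0.209265 rad.
Destination latitude: φ₂ = arcsin( sin φ₁ cos δ + cos φ₁ sin δ cos θ ) = arcsin(0.277642) = 16.120°.
Δλ = atan2( sin θ sin δ cos φ₁ , cos δ − sin φ₁ sin φ₂ ) = atan2(0.020830, 0.944675) = 0.022046 rad = 1.263°.
λ₂ = λ₁ + Δλ = 64.940°.

latitude 16.120°, longitude 64.940°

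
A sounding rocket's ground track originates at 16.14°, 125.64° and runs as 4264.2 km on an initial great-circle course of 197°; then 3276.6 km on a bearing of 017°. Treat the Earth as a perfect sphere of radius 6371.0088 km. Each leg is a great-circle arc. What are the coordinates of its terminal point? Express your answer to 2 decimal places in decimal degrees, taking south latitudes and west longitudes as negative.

Apply the spherical direct solution leg by leg, carrying full precision between legs.
Leg 1: from (16.14°, 125.64°), δ = 4264.2/6371.0088 = 0.669313 rad, θ = 197° → φ = -20.61°, λ = 114.47°.
Leg 2: from (-20.61°, 114.47°), δ = 3276.6/6371.0088 = 0.514298 rad, θ = 17° → φ = 7.70°, λ = 122.81°.

latitude 7.70°, longitude 122.81°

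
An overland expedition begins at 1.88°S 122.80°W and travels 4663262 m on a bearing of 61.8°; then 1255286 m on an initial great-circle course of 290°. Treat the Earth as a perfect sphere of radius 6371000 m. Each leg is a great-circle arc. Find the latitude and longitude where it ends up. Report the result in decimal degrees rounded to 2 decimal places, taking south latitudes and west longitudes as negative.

latitude 20.47°, longitude -96.12°

Apply the spherical direct solution leg by leg, carrying full precision between legs.
Leg 1: from (-1.88°, -122.80°), δ = 4663262/6371000 = 0.731951 rad, θ = 61.8° → φ = 16.93°, λ = -84.80°.
Leg 2: from (16.93°, -84.80°), δ = 1255286/6371000 = 0.197031 rad, θ = 290° → φ = 20.47°, λ = -96.12°.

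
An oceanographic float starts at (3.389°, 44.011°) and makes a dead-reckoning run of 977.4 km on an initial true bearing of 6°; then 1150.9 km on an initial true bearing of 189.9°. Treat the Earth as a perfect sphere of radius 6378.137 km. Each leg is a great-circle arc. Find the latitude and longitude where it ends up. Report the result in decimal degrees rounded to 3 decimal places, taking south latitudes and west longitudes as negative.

Apply the spherical direct solution leg by leg, carrying full precision between legs.
Leg 1: from (3.389°, 44.011°), δ = 977.4/6378.137 = 0.153242 rad, θ = 6° → φ = 12.120°, λ = 44.946°.
Leg 2: from (12.120°, 44.946°), δ = 1150.9/6378.137 = 0.180445 rad, θ = 189.9° → φ = 1.931°, λ = 43.177°.

latitude 1.931°, longitude 43.177°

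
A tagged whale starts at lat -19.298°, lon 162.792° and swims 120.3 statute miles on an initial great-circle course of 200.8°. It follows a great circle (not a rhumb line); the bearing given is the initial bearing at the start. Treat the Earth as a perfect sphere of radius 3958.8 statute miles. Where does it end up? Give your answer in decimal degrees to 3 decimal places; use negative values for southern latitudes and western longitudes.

Angular distance δ = d/R = 120.3 / 3958.8 = 0.030388 rad.
With φ₁ = -19.298° = -0.336814 rad and θ = 200.8° = 3.504621 rad:
Destination latitude: φ₂ = arcsin( sin φ₁ cos δ + cos φ₁ sin δ cos θ ) = arcsin(-0.357136) = -20.924°.
Δλ = atan2( sin θ sin δ cos φ₁ , cos δ − sin φ₁ sin φ₂ ) = atan2(-0.010183, 0.881511) = -0.011551 rad = -0.662°.
Hence λ₂ = 162.792° + -0.662° = 162.130°.

latitude -20.924°, longitude 162.130°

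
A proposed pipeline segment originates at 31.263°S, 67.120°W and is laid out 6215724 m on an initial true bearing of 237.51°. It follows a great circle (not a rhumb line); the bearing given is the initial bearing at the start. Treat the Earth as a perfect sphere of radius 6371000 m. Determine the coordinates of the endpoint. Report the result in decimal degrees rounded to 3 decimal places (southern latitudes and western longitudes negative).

Angular distance δ = d/R = 6215724 / 6371000 = 0.975628 rad.
Start latitude φ₁ = -0.545642 rad; initial bearing θ = 4.145332 rad.
sin φ₂ = sin φ₁ cos δ + cos φ₁ sin δ cos θ = (-0.518967)(0.560648) + (0.854794)(0.828054)(-0.537152) = -0.671163
φ₂ = asin(-0.671163) = -0.735777 rad = -42.157°.
Δλ = atan2( sin θ sin δ cos φ₁ , cos δ − sin φ₁ sin φ₂ ) = atan2(-0.597032, 0.212337) = -1.229094 rad = -70.422°.
Hence λ₂ = -67.120° + -70.422° = -137.542°.

latitude -42.157°, longitude -137.542°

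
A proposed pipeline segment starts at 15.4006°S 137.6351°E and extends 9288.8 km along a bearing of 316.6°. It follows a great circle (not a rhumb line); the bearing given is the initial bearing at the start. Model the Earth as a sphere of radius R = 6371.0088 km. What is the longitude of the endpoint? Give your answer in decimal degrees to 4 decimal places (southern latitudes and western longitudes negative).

longitude 71.3752°

Angular distance δ = d/R = 9288.8 / 6371.0088 = 1.457979 rad.
Start latitude φ₁ = -0.268791 rad; initial bearing θ = 5.525712 rad.
sin φ₂ = sin φ₁ cos δ + cos φ₁ sin δ cos θ = (-0.265566)(0.112578) + (0.964093)(0.993643)(0.726575) = 0.666135
φ₂ = asin(0.666135) = 0.729015 rad = 41.7695°.
Δλ = atan2( sin θ sin δ cos φ₁ , cos δ − sin φ₁ sin φ₂ ) = atan2(-0.658205, 0.289481) = -1.156454 rad = -66.2599°.
λ₂ = 137.6351° + -66.2599° = 71.3752°.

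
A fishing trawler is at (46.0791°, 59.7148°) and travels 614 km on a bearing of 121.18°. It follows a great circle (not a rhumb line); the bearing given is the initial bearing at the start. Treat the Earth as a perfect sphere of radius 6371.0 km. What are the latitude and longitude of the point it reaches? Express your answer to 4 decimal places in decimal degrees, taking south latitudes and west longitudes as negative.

latitude 43.0313°, longitude 66.1813°

The arc subtends δ = 614/6371 = 0.096374 rad at the centre.
Converting: φ₁ = 0.804232 rad, θ = 2.114990 rad.
Applying the spherical law of cosines for sides, sin φ₂ = sin φ₁ cos δ + cos φ₁ sin δ cos θ = 0.682398, so φ₂ = 43.0313°.
Then Δλ = atan2(0.057106, 0.503829) = 0.112862 rad, from sin θ sin δ cos φ₁ over cos δ − sin φ₁ sin φ₂.
Hence λ₂ = 59.7148° + 6.4665° = 66.1813°.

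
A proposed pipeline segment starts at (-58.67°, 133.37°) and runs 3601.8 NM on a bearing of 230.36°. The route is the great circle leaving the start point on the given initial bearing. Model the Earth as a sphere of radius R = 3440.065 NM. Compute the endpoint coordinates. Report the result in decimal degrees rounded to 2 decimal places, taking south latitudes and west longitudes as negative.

latitude -45.60°, longitude 25.75°

Angular distance δ = d/R = 3601.8 / 3440.065 = 1.047015 rad.
Converting: φ₁ = -1.023985 rad, θ = 4.020540 rad.
Destination latitude: φ₂ = arcsin( sin φ₁ cos δ + cos φ₁ sin δ cos θ ) = arcsin(-0.714475) = -45.60°.
Δλ = atan2( sin θ sin δ cos φ₁ , cos δ − sin φ₁ sin φ₂ ) = atan2(-0.346728, -0.110137) = -1.878363 rad = -107.62°.
λ₂ = 133.37° + -107.62° = 25.75°.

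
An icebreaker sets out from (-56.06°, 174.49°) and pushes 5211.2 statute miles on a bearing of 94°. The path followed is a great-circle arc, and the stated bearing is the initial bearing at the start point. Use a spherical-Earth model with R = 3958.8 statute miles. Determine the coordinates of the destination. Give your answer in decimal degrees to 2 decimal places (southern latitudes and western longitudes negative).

latitude -14.27°, longitude -100.51°

The arc subtends δ = 5211.2/3958.8 = 1.316358 rad at the centre.
With φ₁ = -56.06° = -0.978432 rad and θ = 94° = 1.640609 rad:
Applying the spherical law of cosines for sides, sin φ₂ = sin φ₁ cos δ + cos φ₁ sin δ cos θ = -0.246510, so φ₂ = -14.27°.
Then Δλ = atan2(0.539033, 0.047191) = 1.483471 rad, from sin θ sin δ cos φ₁ over cos δ − sin φ₁ sin φ₂.
λ₂ = 174.49° + 85.00° = 259.49°, normalized to (−180°, 180°] → -100.51°.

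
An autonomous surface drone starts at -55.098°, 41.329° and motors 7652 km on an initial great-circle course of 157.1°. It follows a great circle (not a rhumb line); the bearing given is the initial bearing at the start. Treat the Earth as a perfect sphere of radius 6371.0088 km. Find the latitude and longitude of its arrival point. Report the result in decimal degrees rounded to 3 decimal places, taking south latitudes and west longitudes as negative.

Angular distance δ = d/R = 7652 / 6371.0088 = 1.201066 rad.
Start latitude φ₁ = -0.961642 rad; initial bearing θ = 2.741912 rad.
Destination latitude: φ₂ = arcsin( sin φ₁ cos δ + cos φ₁ sin δ cos θ ) = arcsin(-0.787828) = -51.983°.
For the longitude increment, Δλ = atan2( sin θ sin δ cos φ₁, cos δ − sin φ₁ sin φ₂ ) = atan2(0.207601, -0.284758) = 143.906°.
λ₂ = 41.329° + 143.906° = 185.235°, normalized to (−180°, 180°] → -174.765°.

latitude -51.983°, longitude -174.765°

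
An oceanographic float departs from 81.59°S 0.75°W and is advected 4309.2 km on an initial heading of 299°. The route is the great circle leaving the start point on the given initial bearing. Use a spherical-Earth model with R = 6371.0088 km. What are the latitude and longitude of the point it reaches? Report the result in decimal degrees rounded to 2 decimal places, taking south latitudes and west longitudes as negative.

Central angle δ = d/R = 0.676376 rad.
With φ₁ = -81.59° = -1.424014 rad and θ = 299° = 5.218534 rad:
Applying the spherical law of cosines for sides, sin φ₂ = sin φ₁ cos δ + cos φ₁ sin δ cos θ = -0.727075, so φ₂ = -46.64°.
For the longitude increment, Δλ = atan2( sin θ sin δ cos φ₁, cos δ − sin φ₁ sin φ₂ ) = atan2(-0.080073, 0.060589) = -52.89°.
λ₂ = λ₁ + Δλ = -53.64°.

latitude -46.64°, longitude -53.64°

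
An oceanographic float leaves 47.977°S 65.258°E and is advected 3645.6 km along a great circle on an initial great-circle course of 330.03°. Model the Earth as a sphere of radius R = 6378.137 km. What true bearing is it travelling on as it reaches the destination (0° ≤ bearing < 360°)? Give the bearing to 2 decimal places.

The arc subtends δ = 3645.6/6378.137 = 0.571578 rad at the centre.
Start latitude φ₁ = -0.837357 rad; initial bearing θ = 5.760110 rad.
Applying the spherical law of cosines for sides, sin φ₂ = sin φ₁ cos δ + cos φ₁ sin δ cos θ = -0.311083, so φ₂ = -18.125°.
For the longitude increment, Δλ = atan2( sin θ sin δ cos φ₁, cos δ − sin φ₁ sin φ₂ ) = atan2(-0.180903, 0.609952) = -16.520°.
λ₂ = 65.258° + -16.520° = 48.738°.
The forward bearing on arrival equals the back-azimuth from the destination plus 180°.
Back-azimuth from P₂ (-18.12°, 48.74°) to P₁ (-47.98°, 65.26°), with Δλ' = λ₁ − λ₂ = 16.52°: atan2( sin Δλ' cos φ₁ , cos φ₂ sin φ₁ − sin φ₂ cos φ₁ cos Δλ' ) = 159.40°.
Final bearing = (159.40° + 180°) mod 360° = 339.40°.

final bearing 339.40°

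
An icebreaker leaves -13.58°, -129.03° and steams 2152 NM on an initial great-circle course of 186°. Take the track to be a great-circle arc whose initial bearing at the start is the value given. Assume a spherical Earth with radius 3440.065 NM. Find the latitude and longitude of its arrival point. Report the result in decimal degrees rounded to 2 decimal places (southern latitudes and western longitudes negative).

latitude -49.15°, longitude -134.40°

Angular distance δ = d/R = 2152 / 3440.065 = 0.625570 rad.
With φ₁ = -13.58° = -0.237016 rad and θ = 186° = 3.246312 rad:
Applying the spherical law of cosines for sides, sin φ₂ = sin φ₁ cos δ + cos φ₁ sin δ cos θ = -0.756409, so φ₂ = -49.15°.
Then Δλ = atan2(-0.059496, 0.633023) = -0.093712 rad, from sin θ sin δ cos φ₁ over cos δ − sin φ₁ sin φ₂.
λ₂ = -129.03° + -5.37° = -134.40°.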